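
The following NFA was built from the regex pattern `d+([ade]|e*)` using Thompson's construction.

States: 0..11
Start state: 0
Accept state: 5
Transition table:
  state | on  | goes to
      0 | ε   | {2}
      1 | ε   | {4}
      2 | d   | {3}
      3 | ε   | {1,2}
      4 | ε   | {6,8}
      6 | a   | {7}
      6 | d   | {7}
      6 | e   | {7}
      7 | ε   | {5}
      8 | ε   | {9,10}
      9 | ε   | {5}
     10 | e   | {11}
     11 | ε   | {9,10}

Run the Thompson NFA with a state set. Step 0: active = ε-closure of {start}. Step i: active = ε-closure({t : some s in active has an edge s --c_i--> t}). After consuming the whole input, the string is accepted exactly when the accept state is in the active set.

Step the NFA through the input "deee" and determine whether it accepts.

Answer: ACCEPT

Steps:
initial (ε-close {0}): {0,2}
'd' @ 1: {1,2,3,4,5,6,8,9,10}  ✓accept
'e' @ 2: {5,7,9,10,11}  ✓accept
'e' @ 3: {5,9,10,11}  ✓accept
'e' @ 4: {5,9,10,11}  ✓accept
after full input: {5,9,10,11}  (accept=5 in)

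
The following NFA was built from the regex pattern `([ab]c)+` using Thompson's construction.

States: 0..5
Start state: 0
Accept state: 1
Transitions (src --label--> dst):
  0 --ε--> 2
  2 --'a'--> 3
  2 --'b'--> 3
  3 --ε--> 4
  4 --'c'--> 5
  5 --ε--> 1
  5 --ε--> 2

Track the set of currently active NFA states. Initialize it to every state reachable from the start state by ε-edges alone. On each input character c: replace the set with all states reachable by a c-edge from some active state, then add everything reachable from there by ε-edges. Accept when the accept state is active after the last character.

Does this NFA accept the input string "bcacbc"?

start: ε-closure({0}) = {0,2}
'b' @ 1: {3,4}
'c' @ 2: {1,2,5}  [accepting]
'a' @ 3: {3,4}
'c' @ 4: {1,2,5}  [accepting]
'b' @ 5: {3,4}
'c' @ 6: {1,2,5}  [accepting]
end set {1,2,5} — state 1 in

Answer: ACCEPT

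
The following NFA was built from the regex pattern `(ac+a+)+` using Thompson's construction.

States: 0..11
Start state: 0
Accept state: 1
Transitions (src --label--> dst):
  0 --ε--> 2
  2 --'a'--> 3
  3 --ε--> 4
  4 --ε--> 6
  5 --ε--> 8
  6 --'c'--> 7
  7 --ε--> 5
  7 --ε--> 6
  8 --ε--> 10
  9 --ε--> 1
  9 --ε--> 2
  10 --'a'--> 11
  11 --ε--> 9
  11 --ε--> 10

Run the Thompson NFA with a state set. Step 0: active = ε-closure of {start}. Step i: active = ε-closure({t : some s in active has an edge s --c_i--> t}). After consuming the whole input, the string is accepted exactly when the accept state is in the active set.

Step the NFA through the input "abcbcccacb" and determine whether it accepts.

Answer: REJECT

Steps:
initial (ε-close {0}): {0,2}
'a' @ 1: {3,4,6}
'b' @ 2: {}  — state set empty
rest 'cbcccacb' ignored (set empty)
end set {} — state 1 not in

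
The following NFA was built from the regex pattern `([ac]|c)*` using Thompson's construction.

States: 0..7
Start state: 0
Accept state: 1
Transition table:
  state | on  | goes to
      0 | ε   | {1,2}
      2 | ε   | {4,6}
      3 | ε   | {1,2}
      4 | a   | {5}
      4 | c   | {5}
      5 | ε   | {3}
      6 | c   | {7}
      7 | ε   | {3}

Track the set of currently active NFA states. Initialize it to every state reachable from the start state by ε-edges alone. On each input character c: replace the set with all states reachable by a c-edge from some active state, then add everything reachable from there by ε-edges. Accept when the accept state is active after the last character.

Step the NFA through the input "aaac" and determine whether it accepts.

initial (ε-close {0}): {0,1,2,4,6}
'a' @ 1: {1,2,3,4,5,6}  ✓accept
'a' @ 2: {1,2,3,4,5,6}  ✓accept
'a' @ 3: {1,2,3,4,5,6}  ✓accept
'c' @ 4: {1,2,3,4,5,6,7}  ✓accept
final: {1,2,3,4,5,6,7}; accept 1 in set

Answer: ACCEPT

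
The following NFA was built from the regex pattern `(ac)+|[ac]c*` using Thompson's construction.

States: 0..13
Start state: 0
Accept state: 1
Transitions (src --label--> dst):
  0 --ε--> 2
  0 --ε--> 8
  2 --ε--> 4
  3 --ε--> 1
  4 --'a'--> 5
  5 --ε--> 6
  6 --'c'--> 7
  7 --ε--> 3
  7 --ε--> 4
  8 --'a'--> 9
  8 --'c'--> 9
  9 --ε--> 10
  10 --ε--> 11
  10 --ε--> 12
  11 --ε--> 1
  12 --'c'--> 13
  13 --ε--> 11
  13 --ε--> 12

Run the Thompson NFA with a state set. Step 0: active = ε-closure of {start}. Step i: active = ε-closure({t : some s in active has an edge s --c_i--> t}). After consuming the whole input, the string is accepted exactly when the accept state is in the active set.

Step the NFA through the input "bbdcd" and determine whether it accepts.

start: ε-closure({0}) = {0,2,4,8}
'b' @ 1: {}  — dead — no transitions
rest 'bdcd' ignored (set empty)
final: {}; accept 1 not in set

Answer: REJECT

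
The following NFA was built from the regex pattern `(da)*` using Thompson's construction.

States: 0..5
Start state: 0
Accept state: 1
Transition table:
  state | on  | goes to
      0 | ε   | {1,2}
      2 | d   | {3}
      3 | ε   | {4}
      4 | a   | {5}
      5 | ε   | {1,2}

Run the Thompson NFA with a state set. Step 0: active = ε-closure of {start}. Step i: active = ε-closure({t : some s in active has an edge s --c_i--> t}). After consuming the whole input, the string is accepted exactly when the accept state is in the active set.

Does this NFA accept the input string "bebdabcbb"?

Answer: REJECT

Steps:
start: ε-closure({0}) = {0,1,2}
'b' @ 1: {}  — state set empty
rest 'ebdabcbb' ignored (set empty)
end set {} — state 1 not in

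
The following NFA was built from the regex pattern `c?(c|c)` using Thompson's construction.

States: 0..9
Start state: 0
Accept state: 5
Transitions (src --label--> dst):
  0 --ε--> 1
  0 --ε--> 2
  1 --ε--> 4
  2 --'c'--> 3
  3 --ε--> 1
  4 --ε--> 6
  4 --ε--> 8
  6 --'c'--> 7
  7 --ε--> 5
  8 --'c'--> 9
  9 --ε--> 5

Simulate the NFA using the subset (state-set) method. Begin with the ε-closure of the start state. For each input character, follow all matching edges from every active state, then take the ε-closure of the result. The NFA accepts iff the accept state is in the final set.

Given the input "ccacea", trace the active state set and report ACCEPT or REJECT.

Answer: REJECT

Derivation:
start: ε-closure({0}) = {0,1,2,4,6,8}
'c' @ 1: {1,3,4,5,6,7,8,9}  (accept∈set)
'c' @ 2: {5,7,9}  (accept∈set)
'a' @ 3: {}  — no active states
rest 'cea' ignored (set empty)
final: {}; accept 5 not in set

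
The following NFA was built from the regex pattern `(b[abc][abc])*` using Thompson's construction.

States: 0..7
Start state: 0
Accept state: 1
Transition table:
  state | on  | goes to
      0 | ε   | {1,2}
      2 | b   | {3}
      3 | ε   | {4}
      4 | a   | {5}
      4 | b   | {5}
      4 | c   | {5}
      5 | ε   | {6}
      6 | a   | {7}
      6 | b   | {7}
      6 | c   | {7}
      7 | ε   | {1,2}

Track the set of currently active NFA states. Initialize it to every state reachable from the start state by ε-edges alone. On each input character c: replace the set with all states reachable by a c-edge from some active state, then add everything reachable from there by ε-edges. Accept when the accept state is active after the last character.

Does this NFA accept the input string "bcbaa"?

S₀ = ε-closure({0}) = {0,1,2}
'b' @ 1: {3,4}
'c' @ 2: {5,6}
'b' @ 3: {1,2,7}  (accept∈set)
'a' @ 4: {}  — state set empty
rest 'a' ignored (set empty)
end set {} — state 1 not in

Answer: REJECT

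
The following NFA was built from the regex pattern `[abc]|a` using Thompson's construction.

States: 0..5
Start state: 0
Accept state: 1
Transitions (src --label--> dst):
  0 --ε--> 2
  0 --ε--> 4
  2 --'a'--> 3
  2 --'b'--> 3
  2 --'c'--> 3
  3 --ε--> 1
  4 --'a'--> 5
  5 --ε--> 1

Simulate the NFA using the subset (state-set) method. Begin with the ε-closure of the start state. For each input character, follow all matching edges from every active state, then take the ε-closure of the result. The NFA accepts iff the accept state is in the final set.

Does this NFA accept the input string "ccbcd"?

Answer: REJECT

Steps:
initial (ε-close {0}): {0,2,4}
'c' @ 1: {1,3}  (accept∈set)
'c' @ 2: {}  — state set empty
rest 'bcd' ignored (set empty)
final: {}; accept 1 not in set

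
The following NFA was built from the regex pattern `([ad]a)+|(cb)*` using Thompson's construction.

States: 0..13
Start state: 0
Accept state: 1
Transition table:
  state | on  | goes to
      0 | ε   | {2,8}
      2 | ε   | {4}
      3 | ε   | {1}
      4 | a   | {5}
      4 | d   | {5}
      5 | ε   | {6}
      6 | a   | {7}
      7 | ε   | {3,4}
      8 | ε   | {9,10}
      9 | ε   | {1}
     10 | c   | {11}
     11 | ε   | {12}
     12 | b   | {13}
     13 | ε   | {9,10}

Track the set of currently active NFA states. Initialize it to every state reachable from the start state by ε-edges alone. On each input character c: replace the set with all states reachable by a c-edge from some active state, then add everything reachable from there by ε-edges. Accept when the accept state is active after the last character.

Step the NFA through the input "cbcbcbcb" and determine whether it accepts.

Answer: ACCEPT

Steps:
initial (ε-close {0}): {0,1,2,4,8,9,10}
'c' @ 1: {11,12}
'b' @ 2: {1,9,10,13}  [accepting]
'c' @ 3: {11,12}
'b' @ 4: {1,9,10,13}  [accepting]
'c' @ 5: {11,12}
'b' @ 6: {1,9,10,13}  [accepting]
'c' @ 7: {11,12}
'b' @ 8: {1,9,10,13}  [accepting]
after full input: {1,9,10,13}  (accept=1 in)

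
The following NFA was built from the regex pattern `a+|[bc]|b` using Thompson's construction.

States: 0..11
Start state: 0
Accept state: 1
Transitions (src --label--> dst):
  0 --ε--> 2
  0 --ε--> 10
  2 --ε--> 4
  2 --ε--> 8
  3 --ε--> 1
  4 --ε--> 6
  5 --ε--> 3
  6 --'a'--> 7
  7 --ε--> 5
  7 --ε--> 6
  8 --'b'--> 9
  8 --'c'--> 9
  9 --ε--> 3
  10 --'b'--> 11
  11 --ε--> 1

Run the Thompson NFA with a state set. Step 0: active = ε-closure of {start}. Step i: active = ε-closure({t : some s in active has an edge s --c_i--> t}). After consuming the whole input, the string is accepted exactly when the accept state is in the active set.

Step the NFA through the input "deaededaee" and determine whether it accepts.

Answer: REJECT

Derivation:
initial (ε-close {0}): {0,2,4,6,8,10}
'd' @ 1: {}  — dead — no transitions
rest 'eaededaee' ignored (set empty)
final: {}; accept 1 not in set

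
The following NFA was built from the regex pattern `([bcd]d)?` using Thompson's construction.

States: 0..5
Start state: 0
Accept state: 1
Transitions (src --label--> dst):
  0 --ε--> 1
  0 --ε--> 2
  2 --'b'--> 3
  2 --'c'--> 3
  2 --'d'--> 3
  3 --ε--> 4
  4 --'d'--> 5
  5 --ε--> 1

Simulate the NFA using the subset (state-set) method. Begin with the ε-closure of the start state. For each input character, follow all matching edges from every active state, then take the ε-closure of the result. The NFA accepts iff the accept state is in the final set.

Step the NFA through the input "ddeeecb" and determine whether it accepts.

S₀ = ε-closure({0}) = {0,1,2}
'd' @ 1: {3,4}
'd' @ 2: {1,5}  ✓accept
'e' @ 3: {}  — no active states
rest 'eecb' ignored (set empty)
end set {} — state 1 not in

Answer: REJECT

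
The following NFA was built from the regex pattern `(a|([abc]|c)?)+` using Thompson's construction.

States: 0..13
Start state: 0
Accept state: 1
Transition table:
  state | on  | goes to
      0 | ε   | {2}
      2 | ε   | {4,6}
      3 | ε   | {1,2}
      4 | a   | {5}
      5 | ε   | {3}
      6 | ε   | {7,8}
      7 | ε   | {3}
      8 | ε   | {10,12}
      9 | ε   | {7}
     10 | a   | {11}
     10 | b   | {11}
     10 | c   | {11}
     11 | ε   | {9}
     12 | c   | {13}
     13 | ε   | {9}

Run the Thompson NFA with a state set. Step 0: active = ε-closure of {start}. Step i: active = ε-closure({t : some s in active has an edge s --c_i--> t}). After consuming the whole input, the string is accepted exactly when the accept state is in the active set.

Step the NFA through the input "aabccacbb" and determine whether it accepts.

S₀ = ε-closure({0}) = {0,1,2,3,4,6,7,8,10,12}
'a' @ 1: {1,2,3,4,5,6,7,8,9,10,11,12}  ✓accept
'a' @ 2: {1,2,3,4,5,6,7,8,9,10,11,12}  ✓accept
'b' @ 3: {1,2,3,4,6,7,8,9,10,11,12}  ✓accept
'c' @ 4: {1,2,3,4,6,7,8,9,10,11,12,13}  ✓accept
'c' @ 5: {1,2,3,4,6,7,8,9,10,11,12,13}  ✓accept
'a' @ 6: {1,2,3,4,5,6,7,8,9,10,11,12}  ✓accept
'c' @ 7: {1,2,3,4,6,7,8,9,10,11,12,13}  ✓accept
'b' @ 8: {1,2,3,4,6,7,8,9,10,11,12}  ✓accept
'b' @ 9: {1,2,3,4,6,7,8,9,10,11,12}  ✓accept
final: {1,2,3,4,6,7,8,9,10,11,12}; accept 1 in set

Answer: ACCEPT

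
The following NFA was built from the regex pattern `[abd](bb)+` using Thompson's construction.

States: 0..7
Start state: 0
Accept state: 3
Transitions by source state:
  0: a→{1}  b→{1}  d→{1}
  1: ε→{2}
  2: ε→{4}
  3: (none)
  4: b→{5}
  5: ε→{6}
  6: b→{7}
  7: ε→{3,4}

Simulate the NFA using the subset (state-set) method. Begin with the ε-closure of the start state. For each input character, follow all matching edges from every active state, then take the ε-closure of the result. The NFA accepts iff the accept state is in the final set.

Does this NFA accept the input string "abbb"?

S₀ = ε-closure({0}) = {0}
'a' @ 1: {1,2,4}
'b' @ 2: {5,6}
'b' @ 3: {3,4,7}  (accept∈set)
'b' @ 4: {5,6}
final: {5,6}; accept 3 not in set

Answer: REJECT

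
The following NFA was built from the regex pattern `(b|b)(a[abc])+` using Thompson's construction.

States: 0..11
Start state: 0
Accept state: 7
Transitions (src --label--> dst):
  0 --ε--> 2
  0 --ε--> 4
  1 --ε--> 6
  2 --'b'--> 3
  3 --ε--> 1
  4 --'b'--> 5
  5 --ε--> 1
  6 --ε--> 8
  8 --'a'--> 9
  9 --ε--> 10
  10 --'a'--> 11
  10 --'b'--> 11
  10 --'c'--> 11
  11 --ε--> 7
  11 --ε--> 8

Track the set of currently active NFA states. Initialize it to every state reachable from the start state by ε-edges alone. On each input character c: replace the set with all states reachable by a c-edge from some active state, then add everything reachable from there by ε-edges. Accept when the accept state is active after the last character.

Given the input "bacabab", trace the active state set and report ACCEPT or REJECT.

start: ε-closure({0}) = {0,2,4}
'b' @ 1: {1,3,5,6,8}
'a' @ 2: {9,10}
'c' @ 3: {7,8,11}  (accept∈set)
'a' @ 4: {9,10}
'b' @ 5: {7,8,11}  (accept∈set)
'a' @ 6: {9,10}
'b' @ 7: {7,8,11}  (accept∈set)
final: {7,8,11}; accept 7 in set

Answer: ACCEPT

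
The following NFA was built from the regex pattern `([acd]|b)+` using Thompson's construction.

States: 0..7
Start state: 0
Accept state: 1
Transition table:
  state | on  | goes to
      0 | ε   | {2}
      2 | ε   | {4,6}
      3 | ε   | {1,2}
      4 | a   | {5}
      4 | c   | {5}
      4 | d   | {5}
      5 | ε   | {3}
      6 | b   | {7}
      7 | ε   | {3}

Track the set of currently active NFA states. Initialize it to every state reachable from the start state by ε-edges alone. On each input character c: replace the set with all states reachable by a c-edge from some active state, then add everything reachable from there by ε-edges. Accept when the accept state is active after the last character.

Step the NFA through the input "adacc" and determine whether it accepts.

Answer: ACCEPT

Trace:
S₀ = ε-closure({0}) = {0,2,4,6}
'a' @ 1: {1,2,3,4,5,6}  (accept∈set)
'd' @ 2: {1,2,3,4,5,6}  (accept∈set)
'a' @ 3: {1,2,3,4,5,6}  (accept∈set)
'c' @ 4: {1,2,3,4,5,6}  (accept∈set)
'c' @ 5: {1,2,3,4,5,6}  (accept∈set)
final: {1,2,3,4,5,6}; accept 1 in set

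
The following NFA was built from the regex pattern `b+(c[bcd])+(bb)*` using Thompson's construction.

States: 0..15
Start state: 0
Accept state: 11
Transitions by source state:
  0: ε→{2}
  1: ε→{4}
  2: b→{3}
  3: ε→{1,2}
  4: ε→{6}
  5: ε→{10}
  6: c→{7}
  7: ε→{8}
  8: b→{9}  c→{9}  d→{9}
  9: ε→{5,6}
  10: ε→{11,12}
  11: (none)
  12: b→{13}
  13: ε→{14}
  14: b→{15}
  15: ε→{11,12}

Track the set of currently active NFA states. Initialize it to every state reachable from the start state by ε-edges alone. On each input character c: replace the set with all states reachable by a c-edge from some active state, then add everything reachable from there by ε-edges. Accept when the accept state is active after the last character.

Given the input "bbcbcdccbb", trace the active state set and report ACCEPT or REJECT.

start: ε-closure({0}) = {0,2}
'b' @ 1: {1,2,3,4,6}
'b' @ 2: {1,2,3,4,6}
'c' @ 3: {7,8}
'b' @ 4: {5,6,9,10,11,12}  [accepting]
'c' @ 5: {7,8}
'd' @ 6: {5,6,9,10,11,12}  [accepting]
'c' @ 7: {7,8}
'c' @ 8: {5,6,9,10,11,12}  [accepting]
'b' @ 9: {13,14}
'b' @ 10: {11,12,15}  [accepting]
after full input: {11,12,15}  (accept=11 in)

Answer: ACCEPT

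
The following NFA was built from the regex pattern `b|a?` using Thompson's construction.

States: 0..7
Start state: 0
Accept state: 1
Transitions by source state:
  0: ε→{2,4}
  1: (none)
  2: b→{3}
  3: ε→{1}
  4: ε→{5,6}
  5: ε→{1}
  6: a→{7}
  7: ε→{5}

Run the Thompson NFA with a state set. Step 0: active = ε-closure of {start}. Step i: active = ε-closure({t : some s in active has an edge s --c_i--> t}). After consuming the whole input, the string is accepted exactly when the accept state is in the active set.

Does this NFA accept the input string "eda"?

S₀ = ε-closure({0}) = {0,1,2,4,5,6}
'e' @ 1: {}  — no active states
rest 'da' ignored (set empty)
final: {}; accept 1 not in set

Answer: REJECT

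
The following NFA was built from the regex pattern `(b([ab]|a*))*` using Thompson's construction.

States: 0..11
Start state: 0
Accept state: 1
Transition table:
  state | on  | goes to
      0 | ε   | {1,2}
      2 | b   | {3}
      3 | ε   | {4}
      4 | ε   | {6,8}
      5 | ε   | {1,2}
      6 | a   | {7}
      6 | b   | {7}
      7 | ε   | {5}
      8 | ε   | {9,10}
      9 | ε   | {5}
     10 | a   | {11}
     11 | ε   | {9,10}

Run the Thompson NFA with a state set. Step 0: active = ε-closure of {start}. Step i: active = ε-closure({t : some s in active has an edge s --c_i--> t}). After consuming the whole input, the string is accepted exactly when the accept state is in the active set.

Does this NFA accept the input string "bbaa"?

start: ε-closure({0}) = {0,1,2}
'b' @ 1: {1,2,3,4,5,6,8,9,10}  ✓accept
'b' @ 2: {1,2,3,4,5,6,7,8,9,10}  ✓accept
'a' @ 3: {1,2,5,7,9,10,11}  ✓accept
'a' @ 4: {1,2,5,9,10,11}  ✓accept
after full input: {1,2,5,9,10,11}  (accept=1 in)

Answer: ACCEPT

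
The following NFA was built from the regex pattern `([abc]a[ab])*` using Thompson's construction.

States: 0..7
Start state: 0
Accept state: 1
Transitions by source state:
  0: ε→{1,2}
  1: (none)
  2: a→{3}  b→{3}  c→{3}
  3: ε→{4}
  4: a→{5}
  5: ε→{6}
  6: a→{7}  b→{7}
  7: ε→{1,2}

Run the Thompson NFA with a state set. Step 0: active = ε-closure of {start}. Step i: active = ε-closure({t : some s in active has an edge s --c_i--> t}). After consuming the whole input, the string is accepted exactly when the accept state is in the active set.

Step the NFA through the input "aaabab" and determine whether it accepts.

Answer: ACCEPT

Derivation:
initial (ε-close {0}): {0,1,2}
'a' @ 1: {3,4}
'a' @ 2: {5,6}
'a' @ 3: {1,2,7}  ✓accept
'b' @ 4: {3,4}
'a' @ 5: {5,6}
'b' @ 6: {1,2,7}  ✓accept
after full input: {1,2,7}  (accept=1 in)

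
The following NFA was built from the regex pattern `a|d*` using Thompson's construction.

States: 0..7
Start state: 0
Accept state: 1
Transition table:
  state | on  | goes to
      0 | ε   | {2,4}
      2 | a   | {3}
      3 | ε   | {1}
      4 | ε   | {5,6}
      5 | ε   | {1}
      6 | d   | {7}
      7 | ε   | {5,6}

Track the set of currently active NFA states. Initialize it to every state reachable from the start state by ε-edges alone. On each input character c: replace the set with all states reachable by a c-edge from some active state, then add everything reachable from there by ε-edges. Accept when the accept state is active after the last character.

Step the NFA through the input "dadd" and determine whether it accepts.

Answer: REJECT

Trace:
start: ε-closure({0}) = {0,1,2,4,5,6}
'd' @ 1: {1,5,6,7}  (accept∈set)
'a' @ 2: {}  — state set empty
rest 'dd' ignored (set empty)
final: {}; accept 1 not in set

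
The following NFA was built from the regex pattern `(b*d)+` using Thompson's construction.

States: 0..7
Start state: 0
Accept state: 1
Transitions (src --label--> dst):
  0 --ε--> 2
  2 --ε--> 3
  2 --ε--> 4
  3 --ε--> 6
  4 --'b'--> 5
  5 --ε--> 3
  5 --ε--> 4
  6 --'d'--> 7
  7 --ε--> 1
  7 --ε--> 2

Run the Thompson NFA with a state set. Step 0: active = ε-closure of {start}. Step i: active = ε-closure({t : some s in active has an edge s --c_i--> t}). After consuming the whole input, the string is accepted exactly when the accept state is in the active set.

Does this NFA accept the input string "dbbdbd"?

S₀ = ε-closure({0}) = {0,2,3,4,6}
'd' @ 1: {1,2,3,4,6,7}  ✓accept
'b' @ 2: {3,4,5,6}
'b' @ 3: {3,4,5,6}
'd' @ 4: {1,2,3,4,6,7}  ✓accept
'b' @ 5: {3,4,5,6}
'd' @ 6: {1,2,3,4,6,7}  ✓accept
final: {1,2,3,4,6,7}; accept 1 in set

Answer: ACCEPT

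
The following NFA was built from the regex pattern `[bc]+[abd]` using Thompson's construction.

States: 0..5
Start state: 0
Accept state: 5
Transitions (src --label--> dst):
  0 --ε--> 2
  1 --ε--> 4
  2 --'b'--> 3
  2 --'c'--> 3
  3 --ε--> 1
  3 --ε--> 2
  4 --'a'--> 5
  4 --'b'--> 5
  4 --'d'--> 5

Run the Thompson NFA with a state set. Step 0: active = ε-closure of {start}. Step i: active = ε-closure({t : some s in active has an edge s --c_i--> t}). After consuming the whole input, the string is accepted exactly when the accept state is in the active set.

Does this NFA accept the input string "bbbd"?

Answer: ACCEPT

Derivation:
S₀ = ε-closure({0}) = {0,2}
'b' @ 1: {1,2,3,4}
'b' @ 2: {1,2,3,4,5}  ✓accept
'b' @ 3: {1,2,3,4,5}  ✓accept
'd' @ 4: {5}  ✓accept
after full input: {5}  (accept=5 in)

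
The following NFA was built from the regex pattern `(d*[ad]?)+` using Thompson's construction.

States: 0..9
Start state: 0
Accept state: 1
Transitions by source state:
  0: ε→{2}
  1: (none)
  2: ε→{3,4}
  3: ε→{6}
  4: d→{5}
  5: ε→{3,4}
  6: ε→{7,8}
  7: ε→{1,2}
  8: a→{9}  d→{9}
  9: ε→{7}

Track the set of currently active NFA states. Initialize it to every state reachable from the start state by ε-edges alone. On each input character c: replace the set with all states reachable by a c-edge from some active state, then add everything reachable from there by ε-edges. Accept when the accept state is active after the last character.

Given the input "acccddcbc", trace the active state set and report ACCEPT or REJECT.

start: ε-closure({0}) = {0,1,2,3,4,6,7,8}
'a' @ 1: {1,2,3,4,6,7,8,9}  (accept∈set)
'c' @ 2: {}  — state set empty
rest 'ccddcbc' ignored (set empty)
after full input: {}  (accept=1 not in)

Answer: REJECT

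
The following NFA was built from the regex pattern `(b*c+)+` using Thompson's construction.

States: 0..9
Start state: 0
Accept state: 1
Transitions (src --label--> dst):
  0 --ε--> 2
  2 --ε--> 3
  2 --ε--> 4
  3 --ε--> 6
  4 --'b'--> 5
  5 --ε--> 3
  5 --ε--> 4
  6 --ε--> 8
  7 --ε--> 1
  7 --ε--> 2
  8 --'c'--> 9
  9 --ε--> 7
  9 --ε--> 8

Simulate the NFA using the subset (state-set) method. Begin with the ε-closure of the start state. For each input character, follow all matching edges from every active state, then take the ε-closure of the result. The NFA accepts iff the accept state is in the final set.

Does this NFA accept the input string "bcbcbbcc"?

start: ε-closure({0}) = {0,2,3,4,6,8}
'b' @ 1: {3,4,5,6,8}
'c' @ 2: {1,2,3,4,6,7,8,9}  (accept∈set)
'b' @ 3: {3,4,5,6,8}
'c' @ 4: {1,2,3,4,6,7,8,9}  (accept∈set)
'b' @ 5: {3,4,5,6,8}
'b' @ 6: {3,4,5,6,8}
'c' @ 7: {1,2,3,4,6,7,8,9}  (accept∈set)
'c' @ 8: {1,2,3,4,6,7,8,9}  (accept∈set)
end set {1,2,3,4,6,7,8,9} — state 1 in

Answer: ACCEPT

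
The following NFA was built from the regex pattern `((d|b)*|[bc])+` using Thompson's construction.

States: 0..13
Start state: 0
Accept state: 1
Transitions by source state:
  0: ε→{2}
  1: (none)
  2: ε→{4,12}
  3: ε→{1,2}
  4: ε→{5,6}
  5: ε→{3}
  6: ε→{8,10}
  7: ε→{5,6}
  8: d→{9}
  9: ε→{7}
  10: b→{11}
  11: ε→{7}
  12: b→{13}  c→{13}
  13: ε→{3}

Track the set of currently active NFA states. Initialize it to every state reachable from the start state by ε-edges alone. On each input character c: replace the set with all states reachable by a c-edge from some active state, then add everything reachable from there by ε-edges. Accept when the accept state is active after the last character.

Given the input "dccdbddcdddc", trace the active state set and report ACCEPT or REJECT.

Answer: ACCEPT

Derivation:
start: ε-closure({0}) = {0,1,2,3,4,5,6,8,10,12}
'd' @ 1: {1,2,3,4,5,6,7,8,9,10,12}  [accepting]
'c' @ 2: {1,2,3,4,5,6,8,10,12,13}  [accepting]
'c' @ 3: {1,2,3,4,5,6,8,10,12,13}  [accepting]
'd' @ 4: {1,2,3,4,5,6,7,8,9,10,12}  [accepting]
'b' @ 5: {1,2,3,4,5,6,7,8,10,11,12,13}  [accepting]
'd' @ 6: {1,2,3,4,5,6,7,8,9,10,12}  [accepting]
'd' @ 7: {1,2,3,4,5,6,7,8,9,10,12}  [accepting]
'c' @ 8: {1,2,3,4,5,6,8,10,12,13}  [accepting]
'd' @ 9: {1,2,3,4,5,6,7,8,9,10,12}  [accepting]
'd' @ 10: {1,2,3,4,5,6,7,8,9,10,12}  [accepting]
'd' @ 11: {1,2,3,4,5,6,7,8,9,10,12}  [accepting]
'c' @ 12: {1,2,3,4,5,6,8,10,12,13}  [accepting]
end set {1,2,3,4,5,6,8,10,12,13} — state 1 in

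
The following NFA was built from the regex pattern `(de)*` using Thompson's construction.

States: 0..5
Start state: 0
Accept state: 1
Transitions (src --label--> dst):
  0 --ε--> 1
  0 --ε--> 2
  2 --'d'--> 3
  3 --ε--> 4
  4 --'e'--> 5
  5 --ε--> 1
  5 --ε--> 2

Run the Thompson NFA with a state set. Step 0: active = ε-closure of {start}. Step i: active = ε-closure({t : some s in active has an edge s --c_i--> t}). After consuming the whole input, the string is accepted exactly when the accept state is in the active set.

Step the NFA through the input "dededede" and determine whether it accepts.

S₀ = ε-closure({0}) = {0,1,2}
'd' @ 1: {3,4}
'e' @ 2: {1,2,5}  [accepting]
'd' @ 3: {3,4}
'e' @ 4: {1,2,5}  [accepting]
'd' @ 5: {3,4}
'e' @ 6: {1,2,5}  [accepting]
'd' @ 7: {3,4}
'e' @ 8: {1,2,5}  [accepting]
final: {1,2,5}; accept 1 in set

Answer: ACCEPT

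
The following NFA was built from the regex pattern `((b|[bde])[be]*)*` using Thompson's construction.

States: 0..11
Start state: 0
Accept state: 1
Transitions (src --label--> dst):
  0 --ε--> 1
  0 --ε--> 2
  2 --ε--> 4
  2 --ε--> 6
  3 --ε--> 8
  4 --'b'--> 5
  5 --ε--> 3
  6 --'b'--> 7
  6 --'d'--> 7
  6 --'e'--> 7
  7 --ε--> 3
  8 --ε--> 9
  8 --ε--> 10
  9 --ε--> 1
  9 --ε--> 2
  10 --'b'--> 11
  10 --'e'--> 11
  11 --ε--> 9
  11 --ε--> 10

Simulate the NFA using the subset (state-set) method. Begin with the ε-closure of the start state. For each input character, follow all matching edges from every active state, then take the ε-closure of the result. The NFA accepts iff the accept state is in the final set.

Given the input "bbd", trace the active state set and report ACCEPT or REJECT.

start: ε-closure({0}) = {0,1,2,4,6}
'b' @ 1: {1,2,3,4,5,6,7,8,9,10}  ✓accept
'b' @ 2: {1,2,3,4,5,6,7,8,9,10,11}  ✓accept
'd' @ 3: {1,2,3,4,6,7,8,9,10}  ✓accept
final: {1,2,3,4,6,7,8,9,10}; accept 1 in set

Answer: ACCEPT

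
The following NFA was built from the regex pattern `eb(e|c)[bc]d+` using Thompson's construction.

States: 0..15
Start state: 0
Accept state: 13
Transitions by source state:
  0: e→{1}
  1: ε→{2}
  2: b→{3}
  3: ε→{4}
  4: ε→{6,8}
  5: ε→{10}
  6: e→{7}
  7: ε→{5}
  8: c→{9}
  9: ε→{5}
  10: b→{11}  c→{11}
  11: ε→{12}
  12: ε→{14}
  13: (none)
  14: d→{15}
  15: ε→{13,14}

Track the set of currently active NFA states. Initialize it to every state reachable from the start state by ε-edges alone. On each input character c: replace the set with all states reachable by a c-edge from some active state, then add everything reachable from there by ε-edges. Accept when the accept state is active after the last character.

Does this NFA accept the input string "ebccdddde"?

Answer: REJECT

Derivation:
initial (ε-close {0}): {0}
'e' @ 1: {1,2}
'b' @ 2: {3,4,6,8}
'c' @ 3: {5,9,10}
'c' @ 4: {11,12,14}
'd' @ 5: {13,14,15}  (accept∈set)
'd' @ 6: {13,14,15}  (accept∈set)
'd' @ 7: {13,14,15}  (accept∈set)
'd' @ 8: {13,14,15}  (accept∈set)
'e' @ 9: {}  — dead — no transitions
final: {}; accept 13 not in set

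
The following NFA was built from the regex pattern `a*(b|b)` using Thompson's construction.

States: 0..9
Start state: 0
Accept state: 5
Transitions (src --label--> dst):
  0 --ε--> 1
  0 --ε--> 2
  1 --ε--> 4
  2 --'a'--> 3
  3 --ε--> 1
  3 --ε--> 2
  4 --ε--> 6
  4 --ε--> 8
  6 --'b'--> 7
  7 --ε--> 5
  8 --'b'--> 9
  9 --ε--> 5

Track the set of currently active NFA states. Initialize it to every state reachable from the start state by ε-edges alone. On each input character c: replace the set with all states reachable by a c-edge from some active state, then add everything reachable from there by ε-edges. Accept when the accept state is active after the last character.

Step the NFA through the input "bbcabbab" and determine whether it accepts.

initial (ε-close {0}): {0,1,2,4,6,8}
'b' @ 1: {5,7,9}  (accept∈set)
'b' @ 2: {}  — state set empty
rest 'cabbab' ignored (set empty)
end set {} — state 5 not in

Answer: REJECT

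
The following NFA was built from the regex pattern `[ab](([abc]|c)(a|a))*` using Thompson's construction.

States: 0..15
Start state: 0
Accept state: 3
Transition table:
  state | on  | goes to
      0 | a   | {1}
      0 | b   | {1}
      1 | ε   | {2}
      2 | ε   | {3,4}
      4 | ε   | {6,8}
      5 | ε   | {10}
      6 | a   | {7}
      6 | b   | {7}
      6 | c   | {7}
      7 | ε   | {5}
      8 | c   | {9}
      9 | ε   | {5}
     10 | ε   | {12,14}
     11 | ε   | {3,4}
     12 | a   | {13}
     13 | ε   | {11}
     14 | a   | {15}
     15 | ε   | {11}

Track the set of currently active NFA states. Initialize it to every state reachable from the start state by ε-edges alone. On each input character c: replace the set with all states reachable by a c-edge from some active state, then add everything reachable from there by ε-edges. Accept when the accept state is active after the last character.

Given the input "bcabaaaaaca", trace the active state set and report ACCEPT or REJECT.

S₀ = ε-closure({0}) = {0}
'b' @ 1: {1,2,3,4,6,8}  (accept∈set)
'c' @ 2: {5,7,9,10,12,14}
'a' @ 3: {3,4,6,8,11,13,15}  (accept∈set)
'b' @ 4: {5,7,10,12,14}
'a' @ 5: {3,4,6,8,11,13,15}  (accept∈set)
'a' @ 6: {5,7,10,12,14}
'a' @ 7: {3,4,6,8,11,13,15}  (accept∈set)
'a' @ 8: {5,7,10,12,14}
'a' @ 9: {3,4,6,8,11,13,15}  (accept∈set)
'c' @ 10: {5,7,9,10,12,14}
'a' @ 11: {3,4,6,8,11,13,15}  (accept∈set)
after full input: {3,4,6,8,11,13,15}  (accept=3 in)

Answer: ACCEPT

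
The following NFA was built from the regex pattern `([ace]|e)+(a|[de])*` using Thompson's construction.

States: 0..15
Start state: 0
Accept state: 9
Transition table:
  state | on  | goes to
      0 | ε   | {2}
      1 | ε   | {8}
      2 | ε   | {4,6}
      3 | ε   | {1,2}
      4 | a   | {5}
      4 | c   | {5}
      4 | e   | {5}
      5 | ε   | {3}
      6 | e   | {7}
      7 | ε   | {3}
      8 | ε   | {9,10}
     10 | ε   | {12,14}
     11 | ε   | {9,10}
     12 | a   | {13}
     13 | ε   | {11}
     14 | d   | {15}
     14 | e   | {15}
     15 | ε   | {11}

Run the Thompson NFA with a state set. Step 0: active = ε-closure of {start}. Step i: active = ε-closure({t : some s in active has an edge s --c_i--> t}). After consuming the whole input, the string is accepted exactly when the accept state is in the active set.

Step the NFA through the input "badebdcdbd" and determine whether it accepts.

Answer: REJECT

Trace:
S₀ = ε-closure({0}) = {0,2,4,6}
'b' @ 1: {}  — dead — no transitions
rest 'adebdcdbd' ignored (set empty)
end set {} — state 9 not in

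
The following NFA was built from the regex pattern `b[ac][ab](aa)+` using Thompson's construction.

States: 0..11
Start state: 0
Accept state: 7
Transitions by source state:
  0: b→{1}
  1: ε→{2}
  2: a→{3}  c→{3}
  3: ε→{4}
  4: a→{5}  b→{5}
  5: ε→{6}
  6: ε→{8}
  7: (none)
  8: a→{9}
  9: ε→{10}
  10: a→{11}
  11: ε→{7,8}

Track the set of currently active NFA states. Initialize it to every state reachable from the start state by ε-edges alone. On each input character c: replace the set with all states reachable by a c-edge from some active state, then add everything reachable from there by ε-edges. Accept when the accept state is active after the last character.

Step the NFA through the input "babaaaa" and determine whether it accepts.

start: ε-closure({0}) = {0}
'b' @ 1: {1,2}
'a' @ 2: {3,4}
'b' @ 3: {5,6,8}
'a' @ 4: {9,10}
'a' @ 5: {7,8,11}  [accepting]
'a' @ 6: {9,10}
'a' @ 7: {7,8,11}  [accepting]
final: {7,8,11}; accept 7 in set

Answer: ACCEPT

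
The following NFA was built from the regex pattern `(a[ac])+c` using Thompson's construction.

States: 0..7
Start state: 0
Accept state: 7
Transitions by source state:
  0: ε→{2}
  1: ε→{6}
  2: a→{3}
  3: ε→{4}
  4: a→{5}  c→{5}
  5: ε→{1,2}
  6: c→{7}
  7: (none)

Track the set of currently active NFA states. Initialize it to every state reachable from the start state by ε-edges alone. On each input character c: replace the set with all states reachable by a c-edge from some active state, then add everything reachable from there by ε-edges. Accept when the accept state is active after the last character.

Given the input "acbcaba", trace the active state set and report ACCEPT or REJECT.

start: ε-closure({0}) = {0,2}
'a' @ 1: {3,4}
'c' @ 2: {1,2,5,6}
'b' @ 3: {}  — no active states
rest 'caba' ignored (set empty)
end set {} — state 7 not in

Answer: REJECT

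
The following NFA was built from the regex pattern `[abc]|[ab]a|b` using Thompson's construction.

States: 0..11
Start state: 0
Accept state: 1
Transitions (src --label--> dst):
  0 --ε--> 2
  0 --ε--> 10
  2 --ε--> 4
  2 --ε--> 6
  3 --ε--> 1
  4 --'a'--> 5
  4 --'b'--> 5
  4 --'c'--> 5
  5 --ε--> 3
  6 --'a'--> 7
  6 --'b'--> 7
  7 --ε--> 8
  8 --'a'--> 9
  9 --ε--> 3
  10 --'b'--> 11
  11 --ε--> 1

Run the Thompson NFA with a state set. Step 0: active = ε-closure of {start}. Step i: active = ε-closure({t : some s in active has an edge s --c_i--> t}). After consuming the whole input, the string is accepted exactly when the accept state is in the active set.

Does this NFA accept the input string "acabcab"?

S₀ = ε-closure({0}) = {0,2,4,6,10}
'a' @ 1: {1,3,5,7,8}  ✓accept
'c' @ 2: {}  — dead — no transitions
rest 'abcab' ignored (set empty)
after full input: {}  (accept=1 not in)

Answer: REJECT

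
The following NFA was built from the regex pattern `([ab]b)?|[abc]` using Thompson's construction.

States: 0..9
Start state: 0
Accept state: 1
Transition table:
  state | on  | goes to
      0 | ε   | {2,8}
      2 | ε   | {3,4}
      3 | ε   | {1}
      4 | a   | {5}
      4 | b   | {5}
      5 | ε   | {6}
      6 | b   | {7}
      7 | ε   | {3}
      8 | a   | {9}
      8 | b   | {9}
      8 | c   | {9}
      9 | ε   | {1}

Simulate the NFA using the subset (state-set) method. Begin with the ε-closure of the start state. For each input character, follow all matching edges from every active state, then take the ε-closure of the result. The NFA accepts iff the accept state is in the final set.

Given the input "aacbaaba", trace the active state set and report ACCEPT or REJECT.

initial (ε-close {0}): {0,1,2,3,4,8}
'a' @ 1: {1,5,6,9}  ✓accept
'a' @ 2: {}  — state set empty
rest 'cbaaba' ignored (set empty)
after full input: {}  (accept=1 not in)

Answer: REJECT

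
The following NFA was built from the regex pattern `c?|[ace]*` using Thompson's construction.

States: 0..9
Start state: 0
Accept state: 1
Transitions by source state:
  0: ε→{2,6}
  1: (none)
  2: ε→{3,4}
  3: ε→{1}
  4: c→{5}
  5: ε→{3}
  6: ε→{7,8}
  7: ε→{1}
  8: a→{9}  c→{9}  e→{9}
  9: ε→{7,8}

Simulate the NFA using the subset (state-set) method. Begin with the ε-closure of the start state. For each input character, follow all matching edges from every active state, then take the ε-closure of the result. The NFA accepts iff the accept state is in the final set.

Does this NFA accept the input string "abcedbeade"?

Answer: REJECT

Trace:
initial (ε-close {0}): {0,1,2,3,4,6,7,8}
'a' @ 1: {1,7,8,9}  (accept∈set)
'b' @ 2: {}  — no active states
rest 'cedbeade' ignored (set empty)
final: {}; accept 1 not in set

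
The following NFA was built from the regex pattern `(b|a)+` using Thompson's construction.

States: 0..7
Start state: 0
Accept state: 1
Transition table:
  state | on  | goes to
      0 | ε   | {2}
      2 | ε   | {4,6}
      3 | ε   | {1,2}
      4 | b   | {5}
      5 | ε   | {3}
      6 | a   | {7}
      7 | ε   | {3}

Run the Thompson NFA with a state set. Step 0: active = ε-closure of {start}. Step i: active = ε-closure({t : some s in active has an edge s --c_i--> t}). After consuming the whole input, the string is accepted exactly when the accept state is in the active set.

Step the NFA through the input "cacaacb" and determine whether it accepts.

S₀ = ε-closure({0}) = {0,2,4,6}
'c' @ 1: {}  — state set empty
rest 'acaacb' ignored (set empty)
final: {}; accept 1 not in set

Answer: REJECT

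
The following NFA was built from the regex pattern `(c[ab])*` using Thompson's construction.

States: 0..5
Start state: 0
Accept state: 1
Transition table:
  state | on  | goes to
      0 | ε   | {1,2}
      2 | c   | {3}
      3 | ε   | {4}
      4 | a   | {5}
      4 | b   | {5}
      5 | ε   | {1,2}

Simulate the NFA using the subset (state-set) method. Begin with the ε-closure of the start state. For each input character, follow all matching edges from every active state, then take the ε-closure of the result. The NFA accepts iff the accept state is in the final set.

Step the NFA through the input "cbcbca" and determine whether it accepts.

Answer: ACCEPT

Trace:
start: ε-closure({0}) = {0,1,2}
'c' @ 1: {3,4}
'b' @ 2: {1,2,5}  [accepting]
'c' @ 3: {3,4}
'b' @ 4: {1,2,5}  [accepting]
'c' @ 5: {3,4}
'a' @ 6: {1,2,5}  [accepting]
end set {1,2,5} — state 1 in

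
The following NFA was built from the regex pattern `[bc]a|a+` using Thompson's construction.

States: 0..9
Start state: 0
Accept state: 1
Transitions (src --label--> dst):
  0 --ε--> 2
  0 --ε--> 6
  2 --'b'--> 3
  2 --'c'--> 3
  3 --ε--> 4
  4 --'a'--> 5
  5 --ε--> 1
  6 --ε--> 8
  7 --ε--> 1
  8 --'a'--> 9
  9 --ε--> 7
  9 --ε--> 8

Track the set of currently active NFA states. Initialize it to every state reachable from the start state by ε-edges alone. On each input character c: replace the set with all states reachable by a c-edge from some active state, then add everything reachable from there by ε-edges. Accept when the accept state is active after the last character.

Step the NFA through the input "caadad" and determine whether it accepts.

S₀ = ε-closure({0}) = {0,2,6,8}
'c' @ 1: {3,4}
'a' @ 2: {1,5}  (accept∈set)
'a' @ 3: {}  — no active states
rest 'dad' ignored (set empty)
end set {} — state 1 not in

Answer: REJECT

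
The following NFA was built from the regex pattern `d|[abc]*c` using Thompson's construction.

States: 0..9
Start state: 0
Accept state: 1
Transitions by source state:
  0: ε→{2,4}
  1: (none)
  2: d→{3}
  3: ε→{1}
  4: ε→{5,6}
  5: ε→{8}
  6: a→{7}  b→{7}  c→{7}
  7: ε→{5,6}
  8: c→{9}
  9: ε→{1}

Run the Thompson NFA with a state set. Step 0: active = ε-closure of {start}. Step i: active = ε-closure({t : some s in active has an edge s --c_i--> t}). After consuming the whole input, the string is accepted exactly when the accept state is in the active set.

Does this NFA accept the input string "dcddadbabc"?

Answer: REJECT

Trace:
start: ε-closure({0}) = {0,2,4,5,6,8}
'd' @ 1: {1,3}  (accept∈set)
'c' @ 2: {}  — dead — no transitions
rest 'ddadbabc' ignored (set empty)
after full input: {}  (accept=1 not in)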